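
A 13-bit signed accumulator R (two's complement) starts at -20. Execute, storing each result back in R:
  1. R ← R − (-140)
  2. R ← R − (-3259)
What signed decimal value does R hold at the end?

3379

Start: R = -20 = 1111111101100.
R = -20 − (-140) = 120 = 0000001111000
R = 120 − (-3259) = 3379 = 0110100110011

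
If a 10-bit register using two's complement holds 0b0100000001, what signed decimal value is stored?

257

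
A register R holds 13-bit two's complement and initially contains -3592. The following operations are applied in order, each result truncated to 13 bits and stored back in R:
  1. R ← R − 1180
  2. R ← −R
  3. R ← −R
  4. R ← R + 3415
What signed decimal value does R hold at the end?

-1357

Start: R = -3592 = 1000111111000.
R = -3592 − 1180 = -4772; wraps to 3420 = 0110101011100
R = −(3420) = -3420 = 1001010100100
R = −(-3420) = 3420 = 0110101011100
R = 3420 + 3415 = 6835; wraps to -1357 = 1101010110011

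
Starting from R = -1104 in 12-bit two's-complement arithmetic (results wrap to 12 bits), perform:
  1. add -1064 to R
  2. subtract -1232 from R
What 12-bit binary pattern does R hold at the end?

Start: R = -1104 = 101110110000.
R = -1104 + (-1064) = -2168; wraps to 1928 = 011110001000
R = 1928 − (-1232) = 3160; wraps to -936 = 110001011000

110001011000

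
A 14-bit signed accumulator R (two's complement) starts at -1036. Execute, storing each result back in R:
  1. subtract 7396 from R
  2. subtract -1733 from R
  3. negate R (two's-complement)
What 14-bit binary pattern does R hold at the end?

01101000101011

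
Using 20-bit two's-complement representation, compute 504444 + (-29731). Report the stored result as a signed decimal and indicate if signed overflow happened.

504444 → 01111011001001111100
-29731 → 11111000101111011101
  01111011001001111100
+ 11111000101111011101
= 01110011111001011001  (discard carry-out 1)
Result 01110011111001011001: MSB = 0 → value 474713.
Addends have opposite signs, so signed overflow cannot occur.

474713; no overflow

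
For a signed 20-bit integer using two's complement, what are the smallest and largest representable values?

min = -524288, max = 524287

Minimum: −2^19 = -524288.
Maximum: 2^19 − 1 = 524287.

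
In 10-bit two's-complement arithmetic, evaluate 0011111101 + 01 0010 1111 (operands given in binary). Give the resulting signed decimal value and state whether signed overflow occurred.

0011111101 = 253 (signed)
01 0010 1111 → 0100101111 = 303 (signed)
  0011111101
+ 0100101111
= 1000101100
Result 1000101100: MSB = 1 → 556 − 1024 = -468.
Both addends are non-negative but the stored result is negative: signed overflow. The true value 253 + 303 = 556 lies outside [-512, 511].

-468; overflow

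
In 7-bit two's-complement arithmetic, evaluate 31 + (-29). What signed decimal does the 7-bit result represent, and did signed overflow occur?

31 → 0011111
-29 → 1100011
  0011111
+ 1100011
= 0000010  (discard carry-out 1)
Result 0000010: MSB = 0 → value 2.
Addends have opposite signs, so signed overflow cannot occur.

2; no overflow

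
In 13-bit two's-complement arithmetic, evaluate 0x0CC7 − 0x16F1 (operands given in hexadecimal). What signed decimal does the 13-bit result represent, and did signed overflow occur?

-2602; overflow

0x0CC7 = 0110011000111 = 3271 (signed)
0x16F1 = 1011011110001 = -2319 (signed)
Subtract via negate-and-add: invert 1011011110001 + 1 = 0100100001111 (i.e. 2319).
  0110011000111
+ 0100100001111
= 1010111010110
Result 1010111010110: MSB = 1 → 5590 − 8192 = -2602.
Both addends (after negating the subtrahend) are non-negative but the stored result is negative: signed overflow. The true value 3271 − (-2319) = 5590 lies outside [-4096, 4095].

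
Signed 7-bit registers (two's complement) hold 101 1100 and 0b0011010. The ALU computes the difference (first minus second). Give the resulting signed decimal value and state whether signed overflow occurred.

101 1100 → 1011100 = -36 (signed)
0b0011010 → 0011010 = 26 (signed)
Subtract via negate-and-add: invert 0011010 + 1 = 1100110 (i.e. -26).
  1011100
+ 1100110
= 1000010  (discard carry-out 1)
Result 1000010: MSB = 1 → 66 − 128 = -62.
Both addends (after negating the subtrahend) are negative and so is the stored result: no signed overflow.

-62; no overflow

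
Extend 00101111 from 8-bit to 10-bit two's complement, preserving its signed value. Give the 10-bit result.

0000101111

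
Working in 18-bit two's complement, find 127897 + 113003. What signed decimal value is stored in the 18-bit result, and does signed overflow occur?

127897 → 011111001110011001
113003 → 011011100101101011
  011111001110011001
+ 011011100101101011
= 111010110100000100
Result 111010110100000100: MSB = 1 → 240900 − 262144 = -21244.
Both addends are non-negative but the stored result is negative: signed overflow. The true value 127897 + 113003 = 240900 lies outside [-131072, 131071].

-21244; overflow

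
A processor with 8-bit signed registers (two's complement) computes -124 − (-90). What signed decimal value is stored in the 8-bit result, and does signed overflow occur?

-124 → 10000100
-90 → 10100110
Subtract via negate-and-add: invert 10100110 + 1 = 01011010 (i.e. 90).
  10000100
+ 01011010
= 11011110
Result 11011110: MSB = 1 → 222 − 256 = -34.
Addends (after negating the subtrahend) have opposite signs, so signed overflow cannot occur.

-34; no overflow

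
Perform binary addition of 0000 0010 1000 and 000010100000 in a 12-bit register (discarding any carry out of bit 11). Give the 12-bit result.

000011001000

  000000101000
+ 000010100000
= 000011001000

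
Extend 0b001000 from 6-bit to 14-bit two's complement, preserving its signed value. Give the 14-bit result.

MSB of 001000 is 0; replicate it into the new high bits.
00000000|001000 → 00000000001000 (still 8).

00000000001000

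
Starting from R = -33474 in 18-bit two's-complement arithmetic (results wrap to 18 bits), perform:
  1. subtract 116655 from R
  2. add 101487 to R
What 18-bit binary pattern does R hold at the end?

Start: R = -33474 = 110111110100111110.
R = -33474 − 116655 = -150129; wraps to 112015 = 011011010110001111
R = 112015 + 101487 = 213502; wraps to -48642 = 110100000111111110

110100000111111110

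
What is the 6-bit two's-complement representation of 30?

011110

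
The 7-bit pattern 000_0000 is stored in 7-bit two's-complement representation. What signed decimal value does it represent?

0

MSB is 0, so the value is non-negative: 0000000 = 0.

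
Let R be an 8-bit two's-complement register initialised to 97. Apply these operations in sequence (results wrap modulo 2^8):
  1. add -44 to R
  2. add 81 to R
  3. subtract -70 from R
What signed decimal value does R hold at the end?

-52

Start: R = 97 = 01100001.
R = 97 + (-44) = 53 = 00110101
R = 53 + 81 = 134; wraps to -122 = 10000110
R = -122 − (-70) = -52 = 11001100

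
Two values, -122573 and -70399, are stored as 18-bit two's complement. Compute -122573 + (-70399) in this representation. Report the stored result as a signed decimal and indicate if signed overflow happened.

69172; overflow

-122573 → 100010000100110011
-70399 → 101110110100000001
  100010000100110011
+ 101110110100000001
= 010000111000110100  (discard carry-out 1)
Result 010000111000110100: MSB = 0 → value 69172.
Both addends are negative but the stored result is non-negative: signed overflow. The true value -122573 + (-70399) = -192972 lies outside [-131072, 131071].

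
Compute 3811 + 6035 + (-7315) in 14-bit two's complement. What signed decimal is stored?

3811 + 6035 = 9846 → wraps to -6538 (10011001110110)
-6538 + (-7315) = -13853 → wraps to 2531 (00100111100011)

2531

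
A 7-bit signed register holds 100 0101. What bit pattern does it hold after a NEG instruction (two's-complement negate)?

0111011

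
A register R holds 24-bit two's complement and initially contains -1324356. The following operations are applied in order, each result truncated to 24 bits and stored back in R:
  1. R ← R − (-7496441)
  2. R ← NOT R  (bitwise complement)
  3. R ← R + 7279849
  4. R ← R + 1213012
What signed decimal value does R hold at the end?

Start: R = -1324356 = 111010111100101010111100.
R = -1324356 − (-7496441) = 6172085 = 010111100010110110110101
R = NOT 010111100010110110110101 = 101000011101001001001010 = -6172086
R = -6172086 + 7279849 = 1107763 = 000100001110011100110011
R = 1107763 + 1213012 = 2320775 = 001000110110100110000111

2320775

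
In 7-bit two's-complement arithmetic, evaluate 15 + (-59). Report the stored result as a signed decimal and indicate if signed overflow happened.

15 → 0001111
-59 → 1000101
  0001111
+ 1000101
= 1010100
Result 1010100: MSB = 1 → 84 − 128 = -44.
Addends have opposite signs, so signed overflow cannot occur.

-44; no overflow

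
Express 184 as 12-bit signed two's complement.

000010111000

184 is non-negative, so write it directly in 12 bits: 000010111000.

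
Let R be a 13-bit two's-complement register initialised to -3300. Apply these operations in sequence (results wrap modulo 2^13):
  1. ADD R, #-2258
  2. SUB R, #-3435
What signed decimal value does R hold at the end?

Start: R = -3300 = 1001100011100.
R = -3300 + (-2258) = -5558; wraps to 2634 = 0101001001010
R = 2634 − (-3435) = 6069; wraps to -2123 = 1011110110101

-2123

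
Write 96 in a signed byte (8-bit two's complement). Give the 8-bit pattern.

96 is non-negative, so write it directly in 8 bits: 01100000.

01100000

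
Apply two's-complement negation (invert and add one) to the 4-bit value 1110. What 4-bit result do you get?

Invert: 0001. Add 1: 0010.

0010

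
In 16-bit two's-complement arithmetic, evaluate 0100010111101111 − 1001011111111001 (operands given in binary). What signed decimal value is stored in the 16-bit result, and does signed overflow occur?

-21002; overflow

0100010111101111 = 17903 (signed)
1001011111111001 = -26631 (signed)
Subtract via negate-and-add: invert 1001011111111001 + 1 = 0110100000000111 (i.e. 26631).
  0100010111101111
+ 0110100000000111
= 1010110111110110
Result 1010110111110110: MSB = 1 → 44534 − 65536 = -21002.
Both addends (after negating the subtrahend) are non-negative but the stored result is negative: signed overflow. The true value 17903 − (-26631) = 44534 lies outside [-32768, 32767].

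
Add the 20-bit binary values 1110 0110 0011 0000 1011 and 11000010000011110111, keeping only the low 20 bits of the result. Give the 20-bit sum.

  11100110001100001011
+ 11000010000011110111
= 10101000010000000010  (discard carry-out 1)

10101000010000000010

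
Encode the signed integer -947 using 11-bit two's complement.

10001001101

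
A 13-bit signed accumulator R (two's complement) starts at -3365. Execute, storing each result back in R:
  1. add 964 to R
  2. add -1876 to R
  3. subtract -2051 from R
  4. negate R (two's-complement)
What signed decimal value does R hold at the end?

Start: R = -3365 = 1001011011011.
R = -3365 + 964 = -2401 = 1011010011111
R = -2401 + (-1876) = -4277; wraps to 3915 = 0111101001011
R = 3915 − (-2051) = 5966; wraps to -2226 = 1011101001110
R = −(-2226) = 2226 = 0100010110010

2226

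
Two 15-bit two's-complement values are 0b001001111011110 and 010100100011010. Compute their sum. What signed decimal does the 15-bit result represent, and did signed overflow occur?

15608; no overflow

0b001001111011110 → 001001111011110 = 5086 (signed)
010100100011010 = 10522 (signed)
  001001111011110
+ 010100100011010
= 011110011111000
Result 011110011111000: MSB = 0 → value 15608.
Both addends are non-negative and so is the stored result: no signed overflow.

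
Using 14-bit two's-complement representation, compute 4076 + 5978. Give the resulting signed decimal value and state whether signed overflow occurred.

4076 → 00111111101100
5978 → 01011101011010
  00111111101100
+ 01011101011010
= 10011101000110
Result 10011101000110: MSB = 1 → 10054 − 16384 = -6330.
Both addends are non-negative but the stored result is negative: signed overflow. The true value 4076 + 5978 = 10054 lies outside [-8192, 8191].

-6330; overflow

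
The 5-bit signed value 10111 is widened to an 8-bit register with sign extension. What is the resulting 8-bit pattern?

11110111

MSB of 10111 is 1; replicate it into the new high bits.
111|10111 → 11110111 (still -9).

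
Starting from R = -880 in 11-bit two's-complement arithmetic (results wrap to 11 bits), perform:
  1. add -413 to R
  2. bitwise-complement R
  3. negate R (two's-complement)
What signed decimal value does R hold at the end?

Start: R = -880 = 10010010000.
R = -880 + (-413) = -1293; wraps to 755 = 01011110011
R = NOT 01011110011 = 10100001100 = -756
R = −(-756) = 756 = 01011110100

756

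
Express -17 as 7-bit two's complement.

1101111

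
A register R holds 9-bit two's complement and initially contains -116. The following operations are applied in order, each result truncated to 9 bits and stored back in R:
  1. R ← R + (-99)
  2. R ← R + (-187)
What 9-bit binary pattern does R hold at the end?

001101110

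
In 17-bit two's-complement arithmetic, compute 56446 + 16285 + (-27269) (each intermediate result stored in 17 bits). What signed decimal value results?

56446 + 16285 = 72731 → wraps to -58341 (10001110000011011)
-58341 + (-27269) = -85610 → wraps to 45462 (01011000110010110)

45462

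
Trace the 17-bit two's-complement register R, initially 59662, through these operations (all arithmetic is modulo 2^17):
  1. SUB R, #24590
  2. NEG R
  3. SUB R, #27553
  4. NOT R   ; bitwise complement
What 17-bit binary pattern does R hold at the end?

01111010010100000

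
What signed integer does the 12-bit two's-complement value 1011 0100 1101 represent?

-1203

MSB is 1, so the value is negative.
Invert: 010010110010. Add 1: 010010110011 = 1203. So the value is −1203.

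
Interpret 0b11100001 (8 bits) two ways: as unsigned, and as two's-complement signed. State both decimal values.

unsigned = 225, signed = -31

Unsigned: 11100001 = 225.
Signed: MSB=1 → 225 − 256 = -31.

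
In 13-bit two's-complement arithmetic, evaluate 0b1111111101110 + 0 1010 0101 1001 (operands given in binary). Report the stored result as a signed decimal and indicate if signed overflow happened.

2631; no overflow

0b1111111101110 → 1111111101110 = -18 (signed)
0 1010 0101 1001 → 0101001011001 = 2649 (signed)
  1111111101110
+ 0101001011001
= 0101001000111  (discard carry-out 1)
Result 0101001000111: MSB = 0 → value 2631.
Addends have opposite signs, so signed overflow cannot occur.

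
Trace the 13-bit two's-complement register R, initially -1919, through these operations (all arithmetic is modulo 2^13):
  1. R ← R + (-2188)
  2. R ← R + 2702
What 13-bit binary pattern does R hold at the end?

1101010000011

Start: R = -1919 = 1100010000001.
R = -1919 + (-2188) = -4107; wraps to 4085 = 0111111110101
R = 4085 + 2702 = 6787; wraps to -1405 = 1101010000011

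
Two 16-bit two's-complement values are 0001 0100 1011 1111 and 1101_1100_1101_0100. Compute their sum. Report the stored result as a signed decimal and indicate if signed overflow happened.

0001 0100 1011 1111 → 0001010010111111 = 5311 (signed)
1101_1100_1101_0100 → 1101110011010100 = -9004 (signed)
  0001010010111111
+ 1101110011010100
= 1111000110010011
Result 1111000110010011: MSB = 1 → 61843 − 65536 = -3693.
Addends have opposite signs, so signed overflow cannot occur.

-3693; no overflow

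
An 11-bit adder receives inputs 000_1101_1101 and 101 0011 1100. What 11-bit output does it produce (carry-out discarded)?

11000011001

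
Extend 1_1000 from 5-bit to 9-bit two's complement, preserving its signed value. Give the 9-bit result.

MSB of 11000 is 1; replicate it into the new high bits.
1111|11000 → 111111000 (still -8).

111111000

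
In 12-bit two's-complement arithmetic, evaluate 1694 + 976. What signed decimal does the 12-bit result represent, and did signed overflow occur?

-1426; overflow

1694 → 011010011110
976 → 001111010000
  011010011110
+ 001111010000
= 101001101110
Result 101001101110: MSB = 1 → 2670 − 4096 = -1426.
Both addends are non-negative but the stored result is negative: signed overflow. The true value 1694 + 976 = 2670 lies outside [-2048, 2047].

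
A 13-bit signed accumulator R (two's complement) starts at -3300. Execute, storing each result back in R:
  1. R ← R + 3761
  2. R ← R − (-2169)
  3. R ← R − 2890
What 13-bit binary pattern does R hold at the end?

1111011111100

Start: R = -3300 = 1001100011100.
R = -3300 + 3761 = 461 = 0000111001101
R = 461 − (-2169) = 2630 = 0101001000110
R = 2630 − 2890 = -260 = 1111011111100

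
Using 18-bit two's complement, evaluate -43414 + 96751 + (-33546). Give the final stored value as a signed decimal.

19791

-43414 + 96751 = 53337 (001101000001011001)
53337 + (-33546) = 19791 (000100110101001111)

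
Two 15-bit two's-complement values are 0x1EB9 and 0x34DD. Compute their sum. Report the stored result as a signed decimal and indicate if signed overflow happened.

0x1EB9 = 001111010111001 = 7865 (signed)
0x34DD = 011010011011101 = 13533 (signed)
  001111010111001
+ 011010011011101
= 101001110010110
Result 101001110010110: MSB = 1 → 21398 − 32768 = -11370.
Both addends are non-negative but the stored result is negative: signed overflow. The true value 7865 + 13533 = 21398 lies outside [-16384, 16383].

-11370; overflow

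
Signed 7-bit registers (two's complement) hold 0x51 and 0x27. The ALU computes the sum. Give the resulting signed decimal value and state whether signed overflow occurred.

0x51 = 1010001 = -47 (signed)
0x27 = 0100111 = 39 (signed)
  1010001
+ 0100111
= 1111000
Result 1111000: MSB = 1 → 120 − 128 = -8.
Addends have opposite signs, so signed overflow cannot occur.

-8; no overflow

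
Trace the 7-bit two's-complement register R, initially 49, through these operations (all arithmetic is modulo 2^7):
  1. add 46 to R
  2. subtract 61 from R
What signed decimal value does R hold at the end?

Start: R = 49 = 0110001.
R = 49 + 46 = 95; wraps to -33 = 1011111
R = -33 − 61 = -94; wraps to 34 = 0100010

34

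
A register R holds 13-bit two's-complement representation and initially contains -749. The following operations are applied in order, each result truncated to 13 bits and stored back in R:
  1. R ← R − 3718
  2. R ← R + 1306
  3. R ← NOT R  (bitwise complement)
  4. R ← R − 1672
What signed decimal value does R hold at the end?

Start: R = -749 = 1110100010011.
R = -749 − 3718 = -4467; wraps to 3725 = 0111010001101
R = 3725 + 1306 = 5031; wraps to -3161 = 1001110100111
R = NOT 1001110100111 = 0110001011000 = 3160
R = 3160 − 1672 = 1488 = 0010111010000

1488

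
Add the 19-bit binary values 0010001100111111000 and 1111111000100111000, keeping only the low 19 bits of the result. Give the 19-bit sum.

0010000101100110000

  0010001100111111000
+ 1111111000100111000
= 0010000101100110000  (discard carry-out 1)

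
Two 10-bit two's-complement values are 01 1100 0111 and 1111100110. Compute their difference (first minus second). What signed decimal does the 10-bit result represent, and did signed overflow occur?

481; no overflow

01 1100 0111 → 0111000111 = 455 (signed)
1111100110 = -26 (signed)
Subtract via negate-and-add: invert 1111100110 + 1 = 0000011010 (i.e. 26).
  0111000111
+ 0000011010
= 0111100001
Result 0111100001: MSB = 0 → value 481.
Both addends (after negating the subtrahend) are non-negative and so is the stored result: no signed overflow.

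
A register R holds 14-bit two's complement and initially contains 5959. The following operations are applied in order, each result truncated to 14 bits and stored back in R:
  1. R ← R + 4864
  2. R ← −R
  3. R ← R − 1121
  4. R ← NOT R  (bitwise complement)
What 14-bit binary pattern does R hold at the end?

10111010100111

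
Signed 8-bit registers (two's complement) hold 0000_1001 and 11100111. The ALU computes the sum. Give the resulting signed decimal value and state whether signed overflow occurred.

0000_1001 → 00001001 = 9 (signed)
11100111 = -25 (signed)
  00001001
+ 11100111
= 11110000
Result 11110000: MSB = 1 → 240 − 256 = -16.
Addends have opposite signs, so signed overflow cannot occur.

-16; no overflow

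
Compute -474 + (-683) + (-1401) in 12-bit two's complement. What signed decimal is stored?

-474 + (-683) = -1157 (101101111011)
-1157 + (-1401) = -2558 → wraps to 1538 (011000000010)

1538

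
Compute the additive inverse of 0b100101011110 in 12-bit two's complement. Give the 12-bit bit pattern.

011010100010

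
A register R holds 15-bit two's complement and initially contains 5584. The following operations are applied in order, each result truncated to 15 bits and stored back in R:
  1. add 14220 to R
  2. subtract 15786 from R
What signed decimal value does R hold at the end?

Start: R = 5584 = 001010111010000.
R = 5584 + 14220 = 19804; wraps to -12964 = 100110101011100
R = -12964 − 15786 = -28750; wraps to 4018 = 000111110110010

4018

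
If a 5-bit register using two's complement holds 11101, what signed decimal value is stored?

-3

MSB is 1, so the value is negative.
Unsigned reading: 29. Subtract 2^5 = 32: 29 − 32 = -3.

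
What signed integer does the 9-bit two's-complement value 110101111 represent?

MSB is 1, so the value is negative.
Unsigned reading: 431. Subtract 2^9 = 512: 431 − 512 = -81.

-81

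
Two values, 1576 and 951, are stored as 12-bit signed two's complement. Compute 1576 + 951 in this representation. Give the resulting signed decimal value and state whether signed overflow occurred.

-1569; overflow

1576 → 011000101000
951 → 001110110111
  011000101000
+ 001110110111
= 100111011111
Result 100111011111: MSB = 1 → 2527 − 4096 = -1569.
Both addends are non-negative but the stored result is negative: signed overflow. The true value 1576 + 951 = 2527 lies outside [-2048, 2047].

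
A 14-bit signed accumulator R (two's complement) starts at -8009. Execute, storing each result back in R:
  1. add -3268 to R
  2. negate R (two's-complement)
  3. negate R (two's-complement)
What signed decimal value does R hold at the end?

Start: R = -8009 = 10000010110111.
R = -8009 + (-3268) = -11277; wraps to 5107 = 01001111110011
R = −(5107) = -5107 = 10110000001101
R = −(-5107) = 5107 = 01001111110011

5107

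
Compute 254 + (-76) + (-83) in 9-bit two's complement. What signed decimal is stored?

95

254 + (-76) = 178 (010110010)
178 + (-83) = 95 (001011111)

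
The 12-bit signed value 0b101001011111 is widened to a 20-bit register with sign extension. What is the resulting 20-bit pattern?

MSB of 101001011111 is 1; replicate it into the new high bits.
11111111|101001011111 → 11111111101001011111 (still -1441).

11111111101001011111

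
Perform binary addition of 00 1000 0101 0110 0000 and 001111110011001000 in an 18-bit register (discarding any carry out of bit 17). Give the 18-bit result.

011000001000101000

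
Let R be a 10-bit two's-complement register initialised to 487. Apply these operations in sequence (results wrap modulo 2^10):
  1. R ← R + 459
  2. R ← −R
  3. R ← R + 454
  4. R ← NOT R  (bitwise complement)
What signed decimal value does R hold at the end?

Start: R = 487 = 0111100111.
R = 487 + 459 = 946; wraps to -78 = 1110110010
R = −(-78) = 78 = 0001001110
R = 78 + 454 = 532; wraps to -492 = 1000010100
R = NOT 1000010100 = 0111101011 = 491

491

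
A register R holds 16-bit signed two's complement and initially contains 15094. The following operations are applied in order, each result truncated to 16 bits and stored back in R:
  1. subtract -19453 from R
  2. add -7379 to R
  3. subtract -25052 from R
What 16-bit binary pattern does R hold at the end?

Start: R = 15094 = 0011101011110110.
R = 15094 − (-19453) = 34547; wraps to -30989 = 1000011011110011
R = -30989 + (-7379) = -38368; wraps to 27168 = 0110101000100000
R = 27168 − (-25052) = 52220; wraps to -13316 = 1100101111111100

1100101111111100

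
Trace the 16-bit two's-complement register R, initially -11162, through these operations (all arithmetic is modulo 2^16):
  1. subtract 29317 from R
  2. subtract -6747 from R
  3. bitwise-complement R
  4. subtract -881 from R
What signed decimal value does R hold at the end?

-30924

Start: R = -11162 = 1101010001100110.
R = -11162 − 29317 = -40479; wraps to 25057 = 0110000111100001
R = 25057 − (-6747) = 31804 = 0111110000111100
R = NOT 0111110000111100 = 1000001111000011 = -31805
R = -31805 − (-881) = -30924 = 1000011100110100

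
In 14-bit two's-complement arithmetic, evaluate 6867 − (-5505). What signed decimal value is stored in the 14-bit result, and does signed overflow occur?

-4012; overflow

6867 → 01101011010011
-5505 → 10101001111111
Subtract via negate-and-add: invert 10101001111111 + 1 = 01010110000001 (i.e. 5505).
  01101011010011
+ 01010110000001
= 11000001010100
Result 11000001010100: MSB = 1 → 12372 − 16384 = -4012.
Both addends (after negating the subtrahend) are non-negative but the stored result is negative: signed overflow. The true value 6867 − (-5505) = 12372 lies outside [-8192, 8191].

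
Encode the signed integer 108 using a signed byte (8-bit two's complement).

01101100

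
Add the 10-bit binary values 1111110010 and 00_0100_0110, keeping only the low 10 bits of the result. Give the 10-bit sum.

0000111000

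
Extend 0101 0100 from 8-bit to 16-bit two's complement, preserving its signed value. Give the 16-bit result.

0000000001010100

MSB of 01010100 is 0; replicate it into the new high bits.
00000000|01010100 → 0000000001010100 (still 84).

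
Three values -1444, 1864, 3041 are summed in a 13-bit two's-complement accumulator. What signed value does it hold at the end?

3461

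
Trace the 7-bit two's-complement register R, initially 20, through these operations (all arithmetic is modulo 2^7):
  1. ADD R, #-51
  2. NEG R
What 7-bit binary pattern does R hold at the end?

0011111

Start: R = 20 = 0010100.
R = 20 + (-51) = -31 = 1100001
R = −(-31) = 31 = 0011111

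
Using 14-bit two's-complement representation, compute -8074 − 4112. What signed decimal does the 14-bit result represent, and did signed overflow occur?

-8074 → 10000001110110
4112 → 01000000010000
Subtract via negate-and-add: invert 01000000010000 + 1 = 10111111110000 (i.e. -4112).
  10000001110110
+ 10111111110000
= 01000001100110  (discard carry-out 1)
Result 01000001100110: MSB = 0 → value 4198.
Both addends (after negating the subtrahend) are negative but the stored result is non-negative: signed overflow. The true value -8074 − 4112 = -12186 lies outside [-8192, 8191].

4198; overflow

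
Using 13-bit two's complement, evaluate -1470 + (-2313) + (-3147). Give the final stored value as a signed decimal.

1262

-1470 + (-2313) = -3783 (1000100111001)
-3783 + (-3147) = -6930 → wraps to 1262 (0010011101110)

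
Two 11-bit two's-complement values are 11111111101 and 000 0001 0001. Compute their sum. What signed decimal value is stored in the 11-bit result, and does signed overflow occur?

14; no overflow

11111111101 = -3 (signed)
000 0001 0001 → 00000010001 = 17 (signed)
  11111111101
+ 00000010001
= 00000001110  (discard carry-out 1)
Result 00000001110: MSB = 0 → value 14.
Addends have opposite signs, so signed overflow cannot occur.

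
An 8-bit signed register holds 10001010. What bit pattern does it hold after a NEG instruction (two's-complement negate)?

01110110

Invert: 01110101. Add 1: 01110110.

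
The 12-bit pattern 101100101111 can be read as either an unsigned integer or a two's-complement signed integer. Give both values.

Unsigned: 101100101111 = 2863.
Signed: MSB=1 → 2863 − 4096 = -1233.

unsigned = 2863, signed = -1233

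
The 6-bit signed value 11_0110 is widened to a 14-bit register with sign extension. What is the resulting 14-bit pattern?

11111111110110

MSB of 110110 is 1; replicate it into the new high bits.
11111111|110110 → 11111111110110 (still -10).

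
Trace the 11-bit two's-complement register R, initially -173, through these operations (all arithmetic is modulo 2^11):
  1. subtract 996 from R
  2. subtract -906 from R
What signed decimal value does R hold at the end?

Start: R = -173 = 11101010011.
R = -173 − 996 = -1169; wraps to 879 = 01101101111
R = 879 − (-906) = 1785; wraps to -263 = 11011111001

-263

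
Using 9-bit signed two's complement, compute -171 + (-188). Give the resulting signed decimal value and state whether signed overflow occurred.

153; overflow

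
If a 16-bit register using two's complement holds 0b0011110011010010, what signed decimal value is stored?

15570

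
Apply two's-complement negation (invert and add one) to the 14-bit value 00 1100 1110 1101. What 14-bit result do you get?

Invert: 11001100010010. Add 1: 11001100010011.

11001100010011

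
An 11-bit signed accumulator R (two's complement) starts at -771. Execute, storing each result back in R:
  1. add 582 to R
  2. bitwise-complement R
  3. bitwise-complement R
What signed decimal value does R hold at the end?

Start: R = -771 = 10011111101.
R = -771 + 582 = -189 = 11101000011
R = NOT 11101000011 = 00010111100 = 188
R = NOT 00010111100 = 11101000011 = -189

-189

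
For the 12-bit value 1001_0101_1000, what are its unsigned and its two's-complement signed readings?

Unsigned: 100101011000 = 2392.
Signed: MSB=1 → 2392 − 4096 = -1704.

unsigned = 2392, signed = -1704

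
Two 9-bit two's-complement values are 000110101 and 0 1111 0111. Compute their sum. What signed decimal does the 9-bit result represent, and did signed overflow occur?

-212; overflow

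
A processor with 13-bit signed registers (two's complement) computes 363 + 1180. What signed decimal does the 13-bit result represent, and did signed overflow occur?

363 → 0000101101011
1180 → 0010010011100
  0000101101011
+ 0010010011100
= 0011000000111
Result 0011000000111: MSB = 0 → value 1543.
Both addends are non-negative and so is the stored result: no signed overflow.

1543; no overflow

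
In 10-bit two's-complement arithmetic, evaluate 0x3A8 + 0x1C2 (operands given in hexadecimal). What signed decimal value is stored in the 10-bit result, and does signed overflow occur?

0x3A8 = 1110101000 = -88 (signed)
0x1C2 = 0111000010 = 450 (signed)
  1110101000
+ 0111000010
= 0101101010  (discard carry-out 1)
Result 0101101010: MSB = 0 → value 362.
Addends have opposite signs, so signed overflow cannot occur.

362; no overflow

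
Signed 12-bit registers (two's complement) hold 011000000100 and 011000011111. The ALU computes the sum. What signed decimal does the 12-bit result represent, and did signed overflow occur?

-989; overflow

011000000100 = 1540 (signed)
011000011111 = 1567 (signed)
  011000000100
+ 011000011111
= 110000100011
Result 110000100011: MSB = 1 → 3107 − 4096 = -989.
Both addends are non-negative but the stored result is negative: signed overflow. The true value 1540 + 1567 = 3107 lies outside [-2048, 2047].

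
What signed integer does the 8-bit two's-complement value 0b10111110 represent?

MSB is 1, so the value is negative.
Invert: 01000001. Add 1: 01000010 = 66. So the value is −66.

-66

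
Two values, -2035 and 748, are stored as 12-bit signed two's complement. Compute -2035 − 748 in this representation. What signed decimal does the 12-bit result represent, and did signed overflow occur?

1313; overflow

-2035 → 100000001101
748 → 001011101100
Subtract via negate-and-add: invert 001011101100 + 1 = 110100010100 (i.e. -748).
  100000001101
+ 110100010100
= 010100100001  (discard carry-out 1)
Result 010100100001: MSB = 0 → value 1313.
Both addends (after negating the subtrahend) are negative but the stored result is non-negative: signed overflow. The true value -2035 − 748 = -2783 lies outside [-2048, 2047].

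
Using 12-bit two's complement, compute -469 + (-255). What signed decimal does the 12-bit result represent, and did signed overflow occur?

-724; no overflow

-469 → 111000101011
-255 → 111100000001
  111000101011
+ 111100000001
= 110100101100  (discard carry-out 1)
Result 110100101100: MSB = 1 → 3372 − 4096 = -724.
Both addends are negative and so is the stored result: no signed overflow.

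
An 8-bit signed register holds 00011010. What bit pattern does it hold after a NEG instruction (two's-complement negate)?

11100110

Invert: 11100101. Add 1: 11100110.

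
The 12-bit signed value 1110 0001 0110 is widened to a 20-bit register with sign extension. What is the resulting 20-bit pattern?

11111111111000010110

MSB of 111000010110 is 1; replicate it into the new high bits.
11111111|111000010110 → 11111111111000010110 (still -490).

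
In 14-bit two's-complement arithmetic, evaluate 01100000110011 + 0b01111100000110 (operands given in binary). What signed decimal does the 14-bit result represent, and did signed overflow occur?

-2247; overflow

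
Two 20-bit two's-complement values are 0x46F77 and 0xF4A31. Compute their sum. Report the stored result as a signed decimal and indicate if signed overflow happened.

0x46F77 = 01000110111101110111 = 290679 (signed)
0xF4A31 = 11110100101000110001 = -46543 (signed)
  01000110111101110111
+ 11110100101000110001
= 00111011100110101000  (discard carry-out 1)
Result 00111011100110101000: MSB = 0 → value 244136.
Addends have opposite signs, so signed overflow cannot occur.

244136; no overflow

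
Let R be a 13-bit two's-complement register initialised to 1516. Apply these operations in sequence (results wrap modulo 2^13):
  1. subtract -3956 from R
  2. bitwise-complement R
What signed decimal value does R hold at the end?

2719

Start: R = 1516 = 0010111101100.
R = 1516 − (-3956) = 5472; wraps to -2720 = 1010101100000
R = NOT 1010101100000 = 0101010011111 = 2719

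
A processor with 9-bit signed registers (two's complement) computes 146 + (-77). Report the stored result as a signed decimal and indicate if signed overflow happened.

146 → 010010010
-77 → 110110011
  010010010
+ 110110011
= 001000101  (discard carry-out 1)
Result 001000101: MSB = 0 → value 69.
Addends have opposite signs, so signed overflow cannot occur.

69; no overflow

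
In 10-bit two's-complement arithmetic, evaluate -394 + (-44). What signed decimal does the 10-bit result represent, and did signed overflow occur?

-394 → 1001110110
-44 → 1111010100
  1001110110
+ 1111010100
= 1001001010  (discard carry-out 1)
Result 1001001010: MSB = 1 → 586 − 1024 = -438.
Both addends are negative and so is the stored result: no signed overflow.

-438; no overflow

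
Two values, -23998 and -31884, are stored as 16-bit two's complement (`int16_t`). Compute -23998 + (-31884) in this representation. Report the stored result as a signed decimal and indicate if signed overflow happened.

-23998 → 1010001001000010
-31884 → 1000001101110100
  1010001001000010
+ 1000001101110100
= 0010010110110110  (discard carry-out 1)
Result 0010010110110110: MSB = 0 → value 9654.
Both addends are negative but the stored result is non-negative: signed overflow. The true value -23998 + (-31884) = -55882 lies outside [-32768, 32767].

9654; overflow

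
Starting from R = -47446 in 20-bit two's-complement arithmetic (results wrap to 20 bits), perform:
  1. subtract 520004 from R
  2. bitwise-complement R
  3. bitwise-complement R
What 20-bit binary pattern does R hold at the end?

01110101011101100110

Start: R = -47446 = 11110100011010101010.
R = -47446 − 520004 = -567450; wraps to 481126 = 01110101011101100110
R = NOT 01110101011101100110 = 10001010100010011001 = -481127
R = NOT 10001010100010011001 = 01110101011101100110 = 481126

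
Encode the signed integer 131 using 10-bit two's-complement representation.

131 is non-negative, so write it directly in 10 bits: 0010000011.

0010000011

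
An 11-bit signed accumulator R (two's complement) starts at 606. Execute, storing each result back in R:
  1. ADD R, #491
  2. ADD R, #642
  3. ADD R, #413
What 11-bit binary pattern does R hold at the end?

00001101000

Start: R = 606 = 01001011110.
R = 606 + 491 = 1097; wraps to -951 = 10001001001
R = -951 + 642 = -309 = 11011001011
R = -309 + 413 = 104 = 00001101000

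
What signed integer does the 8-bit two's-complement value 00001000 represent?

8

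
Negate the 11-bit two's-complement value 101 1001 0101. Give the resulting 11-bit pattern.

01001101011

Invert: 01001101010. Add 1: 01001101011.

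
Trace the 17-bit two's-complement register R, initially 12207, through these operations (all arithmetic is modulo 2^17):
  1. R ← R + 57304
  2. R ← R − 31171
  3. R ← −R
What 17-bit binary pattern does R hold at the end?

10110101000111100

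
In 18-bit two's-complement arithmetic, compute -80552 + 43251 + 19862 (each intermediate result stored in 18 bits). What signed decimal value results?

-17439

-80552 + 43251 = -37301 (110110111001001011)
-37301 + 19862 = -17439 (111011101111100001)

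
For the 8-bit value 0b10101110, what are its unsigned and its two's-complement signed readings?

Unsigned: 10101110 = 174.
Signed: MSB=1 → 174 − 256 = -82.

unsigned = 174, signed = -82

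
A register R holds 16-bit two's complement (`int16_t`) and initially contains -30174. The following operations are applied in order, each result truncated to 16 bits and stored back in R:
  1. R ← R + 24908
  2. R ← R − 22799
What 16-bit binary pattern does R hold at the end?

Start: R = -30174 = 1000101000100010.
R = -30174 + 24908 = -5266 = 1110101101101110
R = -5266 − 22799 = -28065 = 1001001001011111

1001001001011111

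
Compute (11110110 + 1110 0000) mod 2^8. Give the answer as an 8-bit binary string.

  11110110
+ 11100000
= 11010110  (discard carry-out 1)

11010110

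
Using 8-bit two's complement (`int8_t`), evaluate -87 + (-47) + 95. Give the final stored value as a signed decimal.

-39

-87 + (-47) = -134 → wraps to 122 (01111010)
122 + 95 = 217 → wraps to -39 (11011001)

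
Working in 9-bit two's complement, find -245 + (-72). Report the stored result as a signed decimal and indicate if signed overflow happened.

195; overflow

-245 → 100001011
-72 → 110111000
  100001011
+ 110111000
= 011000011  (discard carry-out 1)
Result 011000011: MSB = 0 → value 195.
Both addends are negative but the stored result is non-negative: signed overflow. The true value -245 + (-72) = -317 lies outside [-256, 255].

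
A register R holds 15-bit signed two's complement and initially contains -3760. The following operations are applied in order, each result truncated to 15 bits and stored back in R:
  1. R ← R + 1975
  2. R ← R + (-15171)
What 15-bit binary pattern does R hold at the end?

011110111000100

Start: R = -3760 = 111000101010000.
R = -3760 + 1975 = -1785 = 111100100000111
R = -1785 + (-15171) = -16956; wraps to 15812 = 011110111000100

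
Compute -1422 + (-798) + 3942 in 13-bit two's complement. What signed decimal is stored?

1722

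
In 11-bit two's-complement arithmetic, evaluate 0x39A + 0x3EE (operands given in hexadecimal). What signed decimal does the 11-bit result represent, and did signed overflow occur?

-120; overflow

0x39A = 01110011010 = 922 (signed)
0x3EE = 01111101110 = 1006 (signed)
  01110011010
+ 01111101110
= 11110001000
Result 11110001000: MSB = 1 → 1928 − 2048 = -120.
Both addends are non-negative but the stored result is negative: signed overflow. The true value 922 + 1006 = 1928 lies outside [-1024, 1023].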